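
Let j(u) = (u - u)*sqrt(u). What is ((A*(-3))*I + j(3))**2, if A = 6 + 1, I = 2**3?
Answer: 28224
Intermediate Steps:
I = 8
j(u) = 0 (j(u) = 0*sqrt(u) = 0)
A = 7
((A*(-3))*I + j(3))**2 = ((7*(-3))*8 + 0)**2 = (-21*8 + 0)**2 = (-168 + 0)**2 = (-168)**2 = 28224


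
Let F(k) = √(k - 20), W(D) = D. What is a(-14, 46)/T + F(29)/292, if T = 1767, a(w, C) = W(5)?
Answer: 6761/515964 ≈ 0.013104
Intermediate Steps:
a(w, C) = 5
F(k) = √(-20 + k)
a(-14, 46)/T + F(29)/292 = 5/1767 + √(-20 + 29)/292 = 5*(1/1767) + √9*(1/292) = 5/1767 + 3*(1/292) = 5/1767 + 3/292 = 6761/515964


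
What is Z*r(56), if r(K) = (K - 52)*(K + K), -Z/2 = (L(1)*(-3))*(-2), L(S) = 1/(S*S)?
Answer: -5376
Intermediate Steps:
L(S) = S**(-2)
Z = -12 (Z = -2*-3/1**2*(-2) = -2*1*(-3)*(-2) = -(-6)*(-2) = -2*6 = -12)
r(K) = 2*K*(-52 + K) (r(K) = (-52 + K)*(2*K) = 2*K*(-52 + K))
Z*r(56) = -24*56*(-52 + 56) = -24*56*4 = -12*448 = -5376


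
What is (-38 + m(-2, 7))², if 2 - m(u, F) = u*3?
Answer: 900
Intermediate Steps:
m(u, F) = 2 - 3*u (m(u, F) = 2 - u*3 = 2 - 3*u)
(-38 + m(-2, 7))² = (-38 + (2 - 3*(-2)))² = (-38 + (2 + 6))² = (-38 + 8)² = (-30)² = 900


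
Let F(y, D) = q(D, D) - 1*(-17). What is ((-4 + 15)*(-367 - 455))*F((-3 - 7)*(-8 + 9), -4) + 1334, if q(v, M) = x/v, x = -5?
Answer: -327365/2 ≈ -1.6368e+5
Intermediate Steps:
q(v, M) = -5/v
F(y, D) = 17 - 5/D (F(y, D) = -5/D - 1*(-17) = -5/D + 17 = 17 - 5/D)
((-4 + 15)*(-367 - 455))*F((-3 - 7)*(-8 + 9), -4) + 1334 = ((-4 + 15)*(-367 - 455))*(17 - 5/(-4)) + 1334 = (11*(-822))*(17 - 5*(-1/4)) + 1334 = -9042*(17 + 5/4) + 1334 = -9042*73/4 + 1334 = -330033/2 + 1334 = -327365/2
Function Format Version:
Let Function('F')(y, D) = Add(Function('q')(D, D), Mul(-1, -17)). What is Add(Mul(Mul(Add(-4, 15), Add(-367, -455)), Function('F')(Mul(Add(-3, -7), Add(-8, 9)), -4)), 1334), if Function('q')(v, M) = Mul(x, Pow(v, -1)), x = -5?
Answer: Rational(-327365, 2) ≈ -1.6368e+5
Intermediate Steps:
Function('q')(v, M) = Mul(-5, Pow(v, -1))
Function('F')(y, D) = Add(17, Mul(-5, Pow(D, -1))) (Function('F')(y, D) = Add(Mul(-5, Pow(D, -1)), Mul(-1, -17)) = Add(Mul(-5, Pow(D, -1)), 17) = Add(17, Mul(-5, Pow(D, -1))))
Add(Mul(Mul(Add(-4, 15), Add(-367, -455)), Function('F')(Mul(Add(-3, -7), Add(-8, 9)), -4)), 1334) = Add(Mul(Mul(Add(-4, 15), Add(-367, -455)), Add(17, Mul(-5, Pow(-4, -1)))), 1334) = Add(Mul(Mul(11, -822), Add(17, Mul(-5, Rational(-1, 4)))), 1334) = Add(Mul(-9042, Add(17, Rational(5, 4))), 1334) = Add(Mul(-9042, Rational(73, 4)), 1334) = Add(Rational(-330033, 2), 1334) = Rational(-327365, 2)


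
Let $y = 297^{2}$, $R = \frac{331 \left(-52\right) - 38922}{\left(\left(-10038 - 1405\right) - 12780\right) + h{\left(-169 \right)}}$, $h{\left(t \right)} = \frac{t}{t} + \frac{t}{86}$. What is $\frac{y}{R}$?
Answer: $\frac{183762369549}{4827524} \approx 38066.0$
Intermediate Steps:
$h{\left(t \right)} = 1 + \frac{t}{86}$ ($h{\left(t \right)} = 1 + t \frac{1}{86} = 1 + \frac{t}{86}$)
$R = \frac{4827524}{2083261}$ ($R = \frac{331 \left(-52\right) - 38922}{\left(\left(-10038 - 1405\right) - 12780\right) + \left(1 + \frac{1}{86} \left(-169\right)\right)} = \frac{-17212 - 38922}{\left(-11443 - 12780\right) + \left(1 - \frac{169}{86}\right)} = - \frac{56134}{-24223 - \frac{83}{86}} = - \frac{56134}{- \frac{2083261}{86}} = \left(-56134\right) \left(- \frac{86}{2083261}\right) = \frac{4827524}{2083261} \approx 2.3173$)
$y = 88209$
$\frac{y}{R} = \frac{88209}{\frac{4827524}{2083261}} = 88209 \cdot \frac{2083261}{4827524} = \frac{183762369549}{4827524}$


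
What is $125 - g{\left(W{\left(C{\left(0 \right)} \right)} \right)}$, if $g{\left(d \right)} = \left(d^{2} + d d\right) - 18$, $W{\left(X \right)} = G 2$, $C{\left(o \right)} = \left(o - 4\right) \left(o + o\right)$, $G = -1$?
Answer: $135$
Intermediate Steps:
$C{\left(o \right)} = 2 o \left(-4 + o\right)$ ($C{\left(o \right)} = \left(-4 + o\right) 2 o = 2 o \left(-4 + o\right)$)
$W{\left(X \right)} = -2$ ($W{\left(X \right)} = \left(-1\right) 2 = -2$)
$g{\left(d \right)} = -18 + 2 d^{2}$ ($g{\left(d \right)} = \left(d^{2} + d^{2}\right) - 18 = 2 d^{2} - 18 = -18 + 2 d^{2}$)
$125 - g{\left(W{\left(C{\left(0 \right)} \right)} \right)} = 125 - \left(-18 + 2 \left(-2\right)^{2}\right) = 125 - \left(-18 + 2 \cdot 4\right) = 125 - \left(-18 + 8\right) = 125 - -10 = 125 + 10 = 135$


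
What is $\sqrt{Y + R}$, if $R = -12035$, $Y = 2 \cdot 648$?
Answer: $i \sqrt{10739} \approx 103.63 i$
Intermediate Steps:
$Y = 1296$
$\sqrt{Y + R} = \sqrt{1296 - 12035} = \sqrt{-10739} = i \sqrt{10739}$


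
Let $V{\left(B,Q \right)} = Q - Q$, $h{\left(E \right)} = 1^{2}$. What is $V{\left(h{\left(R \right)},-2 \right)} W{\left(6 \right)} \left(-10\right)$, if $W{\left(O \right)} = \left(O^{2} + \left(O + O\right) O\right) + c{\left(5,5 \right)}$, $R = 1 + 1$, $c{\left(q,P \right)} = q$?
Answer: $0$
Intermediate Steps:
$R = 2$
$W{\left(O \right)} = 5 + 3 O^{2}$ ($W{\left(O \right)} = \left(O^{2} + \left(O + O\right) O\right) + 5 = \left(O^{2} + 2 O O\right) + 5 = \left(O^{2} + 2 O^{2}\right) + 5 = 3 O^{2} + 5 = 5 + 3 O^{2}$)
$h{\left(E \right)} = 1$
$V{\left(B,Q \right)} = 0$
$V{\left(h{\left(R \right)},-2 \right)} W{\left(6 \right)} \left(-10\right) = 0 \left(5 + 3 \cdot 6^{2}\right) \left(-10\right) = 0 \left(5 + 3 \cdot 36\right) \left(-10\right) = 0 \left(5 + 108\right) \left(-10\right) = 0 \cdot 113 \left(-10\right) = 0 \left(-10\right) = 0$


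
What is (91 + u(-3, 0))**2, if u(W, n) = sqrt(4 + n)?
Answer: 8649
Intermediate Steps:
(91 + u(-3, 0))**2 = (91 + sqrt(4 + 0))**2 = (91 + sqrt(4))**2 = (91 + 2)**2 = 93**2 = 8649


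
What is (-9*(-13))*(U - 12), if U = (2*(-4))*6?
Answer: -7020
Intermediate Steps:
U = -48 (U = -8*6 = -48)
(-9*(-13))*(U - 12) = (-9*(-13))*(-48 - 12) = 117*(-60) = -7020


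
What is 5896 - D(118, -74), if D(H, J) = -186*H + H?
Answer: 27726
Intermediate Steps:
D(H, J) = -185*H
5896 - D(118, -74) = 5896 - (-185)*118 = 5896 - 1*(-21830) = 5896 + 21830 = 27726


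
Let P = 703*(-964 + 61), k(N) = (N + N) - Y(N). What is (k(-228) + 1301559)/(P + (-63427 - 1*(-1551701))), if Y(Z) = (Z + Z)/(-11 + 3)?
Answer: 1301046/853465 ≈ 1.5244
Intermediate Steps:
Y(Z) = -Z/4 (Y(Z) = (2*Z)/(-8) = (2*Z)*(-1/8) = -Z/4)
k(N) = 9*N/4 (k(N) = (N + N) - (-1)*N/4 = 2*N + N/4 = 9*N/4)
P = -634809 (P = 703*(-903) = -634809)
(k(-228) + 1301559)/(P + (-63427 - 1*(-1551701))) = ((9/4)*(-228) + 1301559)/(-634809 + (-63427 - 1*(-1551701))) = (-513 + 1301559)/(-634809 + (-63427 + 1551701)) = 1301046/(-634809 + 1488274) = 1301046/853465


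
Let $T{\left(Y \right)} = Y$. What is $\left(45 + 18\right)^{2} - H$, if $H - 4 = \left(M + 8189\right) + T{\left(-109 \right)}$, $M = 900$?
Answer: $-5015$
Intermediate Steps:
$H = 8984$ ($H = 4 + \left(\left(900 + 8189\right) - 109\right) = 4 + \left(9089 - 109\right) = 4 + 8980 = 8984$)
$\left(45 + 18\right)^{2} - H = \left(45 + 18\right)^{2} - 8984 = 63^{2} - 8984 = 3969 - 8984 = -5015$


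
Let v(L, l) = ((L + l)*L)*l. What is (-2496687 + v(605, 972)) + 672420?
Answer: 925546353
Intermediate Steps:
v(L, l) = L*l*(L + l) (v(L, l) = (L*(L + l))*l = L*l*(L + l))
(-2496687 + v(605, 972)) + 672420 = (-2496687 + 605*972*(605 + 972)) + 672420 = (-2496687 + 605*972*1577) + 672420 = (-2496687 + 927370620) + 672420 = 924873933 + 672420 = 925546353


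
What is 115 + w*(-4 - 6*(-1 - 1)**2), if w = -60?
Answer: 1795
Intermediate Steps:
115 + w*(-4 - 6*(-1 - 1)**2) = 115 - 60*(-4 - 6*(-1 - 1)**2) = 115 - 60*(-4 - 6*(-2)**2) = 115 - 60*(-4 - 6*4) = 115 - 60*(-4 - 24) = 115 - 60*(-28) = 115 + 1680 = 1795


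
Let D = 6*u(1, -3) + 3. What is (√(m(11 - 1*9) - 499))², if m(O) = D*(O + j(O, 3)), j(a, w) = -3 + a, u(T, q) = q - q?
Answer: -496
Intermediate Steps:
u(T, q) = 0
D = 3 (D = 6*0 + 3 = 0 + 3 = 3)
m(O) = -9 + 6*O (m(O) = 3*(O + (-3 + O)) = 3*(-3 + 2*O) = -9 + 6*O)
(√(m(11 - 1*9) - 499))² = (√((-9 + 6*(11 - 1*9)) - 499))² = (√((-9 + 6*(11 - 9)) - 499))² = (√((-9 + 6*2) - 499))² = (√((-9 + 12) - 499))² = (√(3 - 499))² = (√(-496))² = (4*I*√31)² = -496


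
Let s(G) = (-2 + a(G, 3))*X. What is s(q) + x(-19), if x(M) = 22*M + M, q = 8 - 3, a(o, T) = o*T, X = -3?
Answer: -476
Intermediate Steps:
a(o, T) = T*o
q = 5
x(M) = 23*M
s(G) = 6 - 9*G (s(G) = (-2 + 3*G)*(-3) = 6 - 9*G)
s(q) + x(-19) = (6 - 9*5) + 23*(-19) = (6 - 45) - 437 = -39 - 437 = -476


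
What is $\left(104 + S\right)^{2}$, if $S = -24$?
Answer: $6400$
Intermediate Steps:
$\left(104 + S\right)^{2} = \left(104 - 24\right)^{2} = 80^{2} = 6400$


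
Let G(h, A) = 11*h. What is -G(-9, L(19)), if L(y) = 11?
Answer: 99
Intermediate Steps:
-G(-9, L(19)) = -11*(-9) = -1*(-99) = 99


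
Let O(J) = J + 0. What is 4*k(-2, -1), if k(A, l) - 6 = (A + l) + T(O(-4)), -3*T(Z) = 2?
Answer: 28/3 ≈ 9.3333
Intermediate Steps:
O(J) = J
T(Z) = -2/3 (T(Z) = -1/3*2 = -2/3)
k(A, l) = 16/3 + A + l (k(A, l) = 6 + ((A + l) - 2/3) = 6 + (-2/3 + A + l) = 16/3 + A + l)
4*k(-2, -1) = 4*(16/3 - 2 - 1) = 4*(7/3) = 28/3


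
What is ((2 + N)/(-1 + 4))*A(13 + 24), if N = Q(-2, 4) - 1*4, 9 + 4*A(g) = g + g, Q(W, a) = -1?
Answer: -65/4 ≈ -16.250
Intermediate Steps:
A(g) = -9/4 + g/2 (A(g) = -9/4 + (g + g)/4 = -9/4 + (2*g)/4 = -9/4 + g/2)
N = -5 (N = -1 - 1*4 = -1 - 4 = -5)
((2 + N)/(-1 + 4))*A(13 + 24) = ((2 - 5)/(-1 + 4))*(-9/4 + (13 + 24)/2) = (-3/3)*(-9/4 + (1/2)*37) = (-3*1/3)*(-9/4 + 37/2) = -1*65/4 = -65/4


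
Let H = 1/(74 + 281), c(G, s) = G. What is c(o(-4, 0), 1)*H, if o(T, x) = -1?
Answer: -1/355 ≈ -0.0028169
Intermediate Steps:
H = 1/355 ≈ 0.0028169
c(o(-4, 0), 1)*H = -1*1/355 = -1/355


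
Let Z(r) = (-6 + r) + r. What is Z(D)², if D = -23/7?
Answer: 7744/49 ≈ 158.04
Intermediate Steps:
D = -23/7 (D = -23*⅐ = -23/7 ≈ -3.2857)
Z(r) = -6 + 2*r
Z(D)² = (-6 + 2*(-23/7))² = (-6 - 46/7)² = (-88/7)² = 7744/49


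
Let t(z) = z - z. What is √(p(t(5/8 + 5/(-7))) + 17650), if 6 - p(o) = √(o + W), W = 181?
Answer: √(17656 - √181) ≈ 132.83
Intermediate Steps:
t(z) = 0
p(o) = 6 - √(181 + o) (p(o) = 6 - √(o + 181) = 6 - √(181 + o))
√(p(t(5/8 + 5/(-7))) + 17650) = √((6 - √(181 + 0)) + 17650) = √((6 - √181) + 17650) = √(17656 - √181)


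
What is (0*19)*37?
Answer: 0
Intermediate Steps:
(0*19)*37 = 0*37 = 0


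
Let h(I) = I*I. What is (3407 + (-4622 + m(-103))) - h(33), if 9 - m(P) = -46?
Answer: -2249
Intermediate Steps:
h(I) = I**2
m(P) = 55 (m(P) = 9 - 1*(-46) = 9 + 46 = 55)
(3407 + (-4622 + m(-103))) - h(33) = (3407 + (-4622 + 55)) - 1*33**2 = (3407 - 4567) - 1*1089 = -1160 - 1089 = -2249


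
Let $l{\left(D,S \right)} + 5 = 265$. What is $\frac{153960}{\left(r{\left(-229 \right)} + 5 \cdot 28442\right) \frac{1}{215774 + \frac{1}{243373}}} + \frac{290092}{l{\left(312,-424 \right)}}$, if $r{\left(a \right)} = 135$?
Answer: $\frac{8123641024703807}{34642929685} \approx 2.345 \cdot 10^{5}$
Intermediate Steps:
$l{\left(D,S \right)} = 260$ ($l{\left(D,S \right)} = -5 + 265 = 260$)
$\frac{153960}{\left(r{\left(-229 \right)} + 5 \cdot 28442\right) \frac{1}{215774 + \frac{1}{243373}}} + \frac{290092}{l{\left(312,-424 \right)}} = \frac{153960}{\left(135 + 5 \cdot 28442\right) \frac{1}{215774 + \frac{1}{243373}}} + \frac{290092}{260} = \frac{153960}{\left(135 + 142210\right) \frac{1}{215774 + \frac{1}{243373}}} + 290092 \cdot \frac{1}{260} = \frac{153960}{142345 \frac{1}{\frac{52513565703}{243373}}} + \frac{72523}{65} = \frac{153960}{142345 \cdot \frac{243373}{52513565703}} + \frac{72523}{65} = \frac{153960}{\frac{34642929685}{52513565703}} + \frac{72523}{65} = 153960 \cdot \frac{52513565703}{34642929685} + \frac{72523}{65} = \frac{1616997715126776}{6928585937} + \frac{72523}{65} = \frac{8123641024703807}{34642929685}$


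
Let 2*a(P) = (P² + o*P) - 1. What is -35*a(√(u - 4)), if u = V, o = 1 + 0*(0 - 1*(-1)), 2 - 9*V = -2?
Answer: 1435/18 - 70*I*√2/3 ≈ 79.722 - 32.998*I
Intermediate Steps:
V = 4/9 (V = 2/9 - ⅑*(-2) = 2/9 + 2/9 = 4/9 ≈ 0.44444)
o = 1 (o = 1 + 0*(0 + 1) = 1 + 0*1 = 1 + 0 = 1)
u = 4/9 ≈ 0.44444
a(P) = -½ + P/2 + P²/2 (a(P) = ((P² + 1*P) - 1)/2 = ((P² + P) - 1)/2 = ((P + P²) - 1)/2 = (-1 + P + P²)/2 = -½ + P/2 + P²/2)
-35*a(√(u - 4)) = -35*(-½ + √(4/9 - 4)/2 + (√(4/9 - 4))²/2) = -35*(-½ + √(-32/9)/2 + (√(-32/9))²/2) = -35*(-½ + (4*I*√2/3)/2 + (4*I*√2/3)²/2) = -35*(-½ + 2*I*√2/3 + (½)*(-32/9)) = -35*(-½ + 2*I*√2/3 - 16/9) = -35*(-41/18 + 2*I*√2/3) = 1435/18 - 70*I*√2/3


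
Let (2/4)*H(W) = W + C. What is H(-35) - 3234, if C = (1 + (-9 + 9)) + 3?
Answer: -3296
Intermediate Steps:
C = 4 (C = (1 + 0) + 3 = 1 + 3 = 4)
H(W) = 8 + 2*W (H(W) = 2*(W + 4) = 2*(4 + W) = 8 + 2*W)
H(-35) - 3234 = (8 + 2*(-35)) - 3234 = (8 - 70) - 3234 = -62 - 3234 = -3296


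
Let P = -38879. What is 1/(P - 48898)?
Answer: -1/87777 ≈ -1.1393e-5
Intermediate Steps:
1/(P - 48898) = 1/(-38879 - 48898) = 1/(-87777) = -1/87777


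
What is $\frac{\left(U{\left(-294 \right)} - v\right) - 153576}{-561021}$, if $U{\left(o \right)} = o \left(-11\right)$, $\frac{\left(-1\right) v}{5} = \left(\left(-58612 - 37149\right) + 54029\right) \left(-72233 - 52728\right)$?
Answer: $- \frac{26074211918}{561021} \approx -46476.0$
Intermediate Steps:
$v = -26074362260$ ($v = - 5 \left(\left(-58612 - 37149\right) + 54029\right) \left(-72233 - 52728\right) = - 5 \left(\left(-58612 - 37149\right) + 54029\right) \left(-124961\right) = - 5 \left(-95761 + 54029\right) \left(-124961\right) = - 5 \left(\left(-41732\right) \left(-124961\right)\right) = \left(-5\right) 5214872452 = -26074362260$)
$U{\left(o \right)} = - 11 o$
$\frac{\left(U{\left(-294 \right)} - v\right) - 153576}{-561021} = \frac{\left(\left(-11\right) \left(-294\right) - -26074362260\right) - 153576}{-561021} = \left(\left(3234 + 26074362260\right) - 153576\right) \left(- \frac{1}{561021}\right) = \left(26074365494 - 153576\right) \left(- \frac{1}{561021}\right) = 26074211918 \left(- \frac{1}{561021}\right) = - \frac{26074211918}{561021}$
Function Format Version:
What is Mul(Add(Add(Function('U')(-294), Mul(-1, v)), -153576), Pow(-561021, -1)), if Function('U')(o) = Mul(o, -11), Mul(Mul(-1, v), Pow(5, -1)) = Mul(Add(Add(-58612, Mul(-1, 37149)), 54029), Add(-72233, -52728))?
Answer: Rational(-26074211918, 561021) ≈ -46476.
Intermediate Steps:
v = -26074362260 (v = Mul(-5, Mul(Add(Add(-58612, Mul(-1, 37149)), 54029), Add(-72233, -52728))) = Mul(-5, Mul(Add(Add(-58612, -37149), 54029), -124961)) = Mul(-5, Mul(Add(-95761, 54029), -124961)) = Mul(-5, Mul(-41732, -124961)) = Mul(-5, 5214872452) = -26074362260)
Function('U')(o) = Mul(-11, o)
Mul(Add(Add(Function('U')(-294), Mul(-1, v)), -153576), Pow(-561021, -1)) = Mul(Add(Add(Mul(-11, -294), Mul(-1, -26074362260)), -153576), Pow(-561021, -1)) = Mul(Add(Add(3234, 26074362260), -153576), Rational(-1, 561021)) = Mul(Add(26074365494, -153576), Rational(-1, 561021)) = Mul(26074211918, Rational(-1, 561021)) = Rational(-26074211918, 561021)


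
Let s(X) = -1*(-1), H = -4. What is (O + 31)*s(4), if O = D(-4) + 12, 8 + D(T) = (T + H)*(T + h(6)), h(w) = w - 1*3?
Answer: 43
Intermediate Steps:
h(w) = -3 + w (h(w) = w - 3 = -3 + w)
D(T) = -8 + (-4 + T)*(3 + T) (D(T) = -8 + (T - 4)*(T + (-3 + 6)) = -8 + (-4 + T)*(T + 3) = -8 + (-4 + T)*(3 + T))
s(X) = 1
O = 12 (O = (-20 + (-4)**2 - 1*(-4)) + 12 = (-20 + 16 + 4) + 12 = 0 + 12 = 12)
(O + 31)*s(4) = (12 + 31)*1 = 43*1 = 43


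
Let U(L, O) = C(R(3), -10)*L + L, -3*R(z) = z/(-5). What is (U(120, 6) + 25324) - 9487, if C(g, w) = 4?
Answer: 16437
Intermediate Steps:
R(z) = z/15 (R(z) = -z/(3*(-5)) = -z*(-1)/(3*5) = -(-1)*z/15 = z/15)
U(L, O) = 5*L (U(L, O) = 4*L + L = 5*L)
(U(120, 6) + 25324) - 9487 = (5*120 + 25324) - 9487 = (600 + 25324) - 9487 = 25924 - 9487 = 16437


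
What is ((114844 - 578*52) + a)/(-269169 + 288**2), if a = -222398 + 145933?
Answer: -8323/186225 ≈ -0.044693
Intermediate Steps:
a = -76465
((114844 - 578*52) + a)/(-269169 + 288**2) = ((114844 - 578*52) - 76465)/(-269169 + 288**2) = ((114844 - 1*30056) - 76465)/(-269169 + 82944) = ((114844 - 30056) - 76465)/(-186225) = (84788 - 76465)*(-1/186225) = 8323*(-1/186225) = -8323/186225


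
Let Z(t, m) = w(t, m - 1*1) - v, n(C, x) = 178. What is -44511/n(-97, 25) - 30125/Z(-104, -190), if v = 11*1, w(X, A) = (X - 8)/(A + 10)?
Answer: 886931081/334462 ≈ 2651.8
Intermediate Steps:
w(X, A) = (-8 + X)/(10 + A)
v = 11
Z(t, m) = -11 + (-8 + t)/(9 + m) (Z(t, m) = (-8 + t)/(10 + (m - 1*1)) - 1*11 = (-8 + t)/(10 + (m - 1)) - 11 = (-8 + t)/(10 + (-1 + m)) - 11 = (-8 + t)/(9 + m) - 11 = -11 + (-8 + t)/(9 + m))
-44511/n(-97, 25) - 30125/Z(-104, -190) = -44511/178 - 30125*(9 - 190)/(-107 - 104 - 11*(-190)) = -44511*1/178 - 30125*(-181/(-107 - 104 + 2090)) = -44511/178 - 30125/((-1/181*1879)) = -44511/178 - 30125/(-1879/181) = -44511/178 - 30125*(-181/1879) = -44511/178 + 5452625/1879 = 886931081/334462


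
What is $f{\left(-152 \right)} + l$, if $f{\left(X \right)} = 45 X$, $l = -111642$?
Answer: $-118482$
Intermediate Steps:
$f{\left(-152 \right)} + l = 45 \left(-152\right) - 111642 = -6840 - 111642 = -118482$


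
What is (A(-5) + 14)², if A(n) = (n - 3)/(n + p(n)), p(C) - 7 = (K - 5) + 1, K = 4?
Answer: 100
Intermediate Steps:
p(C) = 7 (p(C) = 7 + ((4 - 5) + 1) = 7 + (-1 + 1) = 7 + 0 = 7)
A(n) = (-3 + n)/(7 + n) (A(n) = (n - 3)/(n + 7) = (-3 + n)/(7 + n))
(A(-5) + 14)² = ((-3 - 5)/(7 - 5) + 14)² = (-8/2 + 14)² = ((½)*(-8) + 14)² = (-4 + 14)² = 10² = 100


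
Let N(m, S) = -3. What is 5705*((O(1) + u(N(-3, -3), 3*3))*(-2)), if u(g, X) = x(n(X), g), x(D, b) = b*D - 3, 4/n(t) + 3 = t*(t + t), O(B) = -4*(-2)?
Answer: -2978010/53 ≈ -56189.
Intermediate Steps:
O(B) = 8
n(t) = 4/(-3 + 2*t²) (n(t) = 4/(-3 + t*(t + t)) = 4/(-3 + t*(2*t)) = 4/(-3 + 2*t²))
x(D, b) = -3 + D*b (x(D, b) = D*b - 3 = -3 + D*b)
u(g, X) = -3 + 4*g/(-3 + 2*X²) (u(g, X) = -3 + (4/(-3 + 2*X²))*g = -3 + 4*g/(-3 + 2*X²))
5705*((O(1) + u(N(-3, -3), 3*3))*(-2)) = 5705*((8 + (9 - 6*(3*3)² + 4*(-3))/(-3 + 2*(3*3)²))*(-2)) = 5705*((8 + (9 - 6*9² - 12)/(-3 + 2*9²))*(-2)) = 5705*((8 + (9 - 6*81 - 12)/(-3 + 2*81))*(-2)) = 5705*((8 + (9 - 486 - 12)/(-3 + 162))*(-2)) = 5705*((8 - 489/159)*(-2)) = 5705*((8 + (1/159)*(-489))*(-2)) = 5705*((8 - 163/53)*(-2)) = 5705*((261/53)*(-2)) = 5705*(-522/53) = -2978010/53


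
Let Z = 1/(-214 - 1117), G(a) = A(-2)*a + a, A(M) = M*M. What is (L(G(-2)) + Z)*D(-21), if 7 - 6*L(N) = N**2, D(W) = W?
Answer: 866523/2662 ≈ 325.52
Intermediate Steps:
A(M) = M**2
G(a) = 5*a (G(a) = (-2)**2*a + a = 4*a + a = 5*a)
L(N) = 7/6 - N**2/6
Z = -1/1331 (Z = 1/(-1331) = -1/1331 ≈ -0.00075131)
(L(G(-2)) + Z)*D(-21) = ((7/6 - (5*(-2))**2/6) - 1/1331)*(-21) = ((7/6 - 1/6*(-10)**2) - 1/1331)*(-21) = ((7/6 - 1/6*100) - 1/1331)*(-21) = ((7/6 - 50/3) - 1/1331)*(-21) = (-31/2 - 1/1331)*(-21) = -41263/2662*(-21) = 866523/2662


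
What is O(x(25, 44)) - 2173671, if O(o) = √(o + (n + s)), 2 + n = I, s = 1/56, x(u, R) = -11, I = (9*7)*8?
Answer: -2173671 + √384958/28 ≈ -2.1736e+6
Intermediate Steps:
I = 504 (I = 63*8 = 504)
s = 1/56 ≈ 0.017857
n = 502 (n = -2 + 504 = 502)
O(o) = √(28113/56 + o) (O(o) = √(o + (502 + 1/56)) = √(o + 28113/56) = √(28113/56 + o))
O(x(25, 44)) - 2173671 = √(393582 + 784*(-11))/28 - 2173671 = √(393582 - 8624)/28 - 2173671 = √384958/28 - 2173671 = -2173671 + √384958/28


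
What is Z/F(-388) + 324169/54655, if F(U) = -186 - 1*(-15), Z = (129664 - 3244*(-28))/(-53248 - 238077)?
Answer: 3232208102011/544544981325 ≈ 5.9356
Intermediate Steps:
Z = -220496/291325 (Z = (129664 + 90832)/(-291325) = 220496*(-1/291325) = -220496/291325 ≈ -0.75687)
F(U) = -171 (F(U) = -186 + 15 = -171)
Z/F(-388) + 324169/54655 = -220496/291325/(-171) + 324169/54655 = -220496/291325*(-1/171) + 324169*(1/54655) = 220496/49816575 + 324169/54655 = 3232208102011/544544981325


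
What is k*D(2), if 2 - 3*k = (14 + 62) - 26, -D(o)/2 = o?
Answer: 64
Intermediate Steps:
D(o) = -2*o
k = -16 (k = 2/3 - ((14 + 62) - 26)/3 = 2/3 - (76 - 26)/3 = 2/3 - 1/3*50 = 2/3 - 50/3 = -16)
k*D(2) = -(-32)*2 = -16*(-4) = 64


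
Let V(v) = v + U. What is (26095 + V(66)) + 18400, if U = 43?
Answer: 44604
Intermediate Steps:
V(v) = 43 + v (V(v) = v + 43 = 43 + v)
(26095 + V(66)) + 18400 = (26095 + (43 + 66)) + 18400 = (26095 + 109) + 18400 = 26204 + 18400 = 44604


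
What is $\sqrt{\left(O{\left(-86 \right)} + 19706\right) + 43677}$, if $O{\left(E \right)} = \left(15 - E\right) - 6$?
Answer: $\sqrt{63478} \approx 251.95$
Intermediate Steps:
$O{\left(E \right)} = 9 - E$
$\sqrt{\left(O{\left(-86 \right)} + 19706\right) + 43677} = \sqrt{\left(\left(9 - -86\right) + 19706\right) + 43677} = \sqrt{\left(\left(9 + 86\right) + 19706\right) + 43677} = \sqrt{\left(95 + 19706\right) + 43677} = \sqrt{19801 + 43677} = \sqrt{63478}$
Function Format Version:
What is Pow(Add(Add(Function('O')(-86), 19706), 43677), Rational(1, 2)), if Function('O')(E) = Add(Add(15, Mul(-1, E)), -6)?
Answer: Pow(63478, Rational(1, 2)) ≈ 251.95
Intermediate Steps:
Function('O')(E) = Add(9, Mul(-1, E))
Pow(Add(Add(Function('O')(-86), 19706), 43677), Rational(1, 2)) = Pow(Add(Add(Add(9, Mul(-1, -86)), 19706), 43677), Rational(1, 2)) = Pow(Add(Add(Add(9, 86), 19706), 43677), Rational(1, 2)) = Pow(Add(Add(95, 19706), 43677), Rational(1, 2)) = Pow(Add(19801, 43677), Rational(1, 2)) = Pow(63478, Rational(1, 2))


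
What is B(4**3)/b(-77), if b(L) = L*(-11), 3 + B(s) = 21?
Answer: 18/847 ≈ 0.021251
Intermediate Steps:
B(s) = 18 (B(s) = -3 + 21 = 18)
b(L) = -11*L
B(4**3)/b(-77) = 18/((-11*(-77))) = 18/847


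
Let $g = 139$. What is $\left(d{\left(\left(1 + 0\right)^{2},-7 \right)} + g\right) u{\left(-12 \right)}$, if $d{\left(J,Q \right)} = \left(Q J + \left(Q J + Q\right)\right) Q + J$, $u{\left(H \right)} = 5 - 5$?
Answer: $0$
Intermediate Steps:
$u{\left(H \right)} = 0$ ($u{\left(H \right)} = 5 - 5 = 0$)
$d{\left(J,Q \right)} = J + Q \left(Q + 2 J Q\right)$ ($d{\left(J,Q \right)} = \left(J Q + \left(J Q + Q\right)\right) Q + J = \left(J Q + \left(Q + J Q\right)\right) Q + J = \left(Q + 2 J Q\right) Q + J = Q \left(Q + 2 J Q\right) + J = J + Q \left(Q + 2 J Q\right)$)
$\left(d{\left(\left(1 + 0\right)^{2},-7 \right)} + g\right) u{\left(-12 \right)} = \left(\left(\left(1 + 0\right)^{2} + \left(-7\right)^{2} + 2 \left(1 + 0\right)^{2} \left(-7\right)^{2}\right) + 139\right) 0 = \left(\left(1^{2} + 49 + 2 \cdot 1^{2} \cdot 49\right) + 139\right) 0 = \left(\left(1 + 49 + 2 \cdot 1 \cdot 49\right) + 139\right) 0 = \left(\left(1 + 49 + 98\right) + 139\right) 0 = \left(148 + 139\right) 0 = 287 \cdot 0 = 0$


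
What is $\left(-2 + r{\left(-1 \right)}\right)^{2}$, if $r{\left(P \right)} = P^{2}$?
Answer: $1$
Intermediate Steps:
$\left(-2 + r{\left(-1 \right)}\right)^{2} = \left(-2 + \left(-1\right)^{2}\right)^{2} = \left(-2 + 1\right)^{2} = \left(-1\right)^{2} = 1$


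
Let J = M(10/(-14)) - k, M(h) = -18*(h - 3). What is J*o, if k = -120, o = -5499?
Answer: -7192692/7 ≈ -1.0275e+6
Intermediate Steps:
M(h) = 54 - 18*h (M(h) = -18*(-3 + h) = 54 - 18*h)
J = 1308/7 (J = (54 - 180/(-14)) - 1*(-120) = (54 - 180*(-1)/14) + 120 = (54 - 18*(-5/7)) + 120 = (54 + 90/7) + 120 = 468/7 + 120 = 1308/7 ≈ 186.86)
J*o = (1308/7)*(-5499) = -7192692/7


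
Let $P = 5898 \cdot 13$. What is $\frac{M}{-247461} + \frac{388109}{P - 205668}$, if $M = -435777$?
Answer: $- \frac{13276407637}{10640328078} \approx -1.2477$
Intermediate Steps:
$P = 76674$
$\frac{M}{-247461} + \frac{388109}{P - 205668} = - \frac{435777}{-247461} + \frac{388109}{76674 - 205668} = \left(-435777\right) \left(- \frac{1}{247461}\right) + \frac{388109}{76674 - 205668} = \frac{145259}{82487} + \frac{388109}{-128994} = \frac{145259}{82487} + 388109 \left(- \frac{1}{128994}\right) = \frac{145259}{82487} - \frac{388109}{128994} = - \frac{13276407637}{10640328078}$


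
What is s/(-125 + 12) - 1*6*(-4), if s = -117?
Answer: 2829/113 ≈ 25.035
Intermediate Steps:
s/(-125 + 12) - 1*6*(-4) = -117/(-125 + 12) - 1*6*(-4) = -117/(-113) - 6*(-4) = -117*(-1/113) + 24 = 117/113 + 24 = 2829/113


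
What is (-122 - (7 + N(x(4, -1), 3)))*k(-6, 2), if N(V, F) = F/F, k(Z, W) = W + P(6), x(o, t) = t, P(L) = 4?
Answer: -780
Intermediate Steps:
k(Z, W) = 4 + W (k(Z, W) = W + 4 = 4 + W)
N(V, F) = 1
(-122 - (7 + N(x(4, -1), 3)))*k(-6, 2) = (-122 - (7 + 1))*(4 + 2) = (-122 - 1*8)*6 = (-122 - 8)*6 = -130*6 = -780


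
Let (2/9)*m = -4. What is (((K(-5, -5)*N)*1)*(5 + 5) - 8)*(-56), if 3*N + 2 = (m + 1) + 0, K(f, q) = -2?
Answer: -19936/3 ≈ -6645.3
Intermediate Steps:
m = -18 (m = (9/2)*(-4) = -18)
N = -19/3 (N = -⅔ + ((-18 + 1) + 0)/3 = -⅔ + (-17 + 0)/3 = -⅔ + (⅓)*(-17) = -⅔ - 17/3 = -19/3 ≈ -6.3333)
(((K(-5, -5)*N)*1)*(5 + 5) - 8)*(-56) = ((-2*(-19/3)*1)*(5 + 5) - 8)*(-56) = (((38/3)*1)*10 - 8)*(-56) = ((38/3)*10 - 8)*(-56) = (380/3 - 8)*(-56) = (356/3)*(-56) = -19936/3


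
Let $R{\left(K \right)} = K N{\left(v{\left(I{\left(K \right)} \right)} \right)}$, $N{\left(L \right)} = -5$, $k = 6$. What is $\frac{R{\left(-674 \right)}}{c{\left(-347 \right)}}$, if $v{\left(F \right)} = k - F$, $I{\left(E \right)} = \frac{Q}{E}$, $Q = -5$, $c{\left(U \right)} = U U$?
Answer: $\frac{3370}{120409} \approx 0.027988$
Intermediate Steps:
$c{\left(U \right)} = U^{2}$
$I{\left(E \right)} = - \frac{5}{E}$
$v{\left(F \right)} = 6 - F$
$R{\left(K \right)} = - 5 K$ ($R{\left(K \right)} = K \left(-5\right) = - 5 K$)
$\frac{R{\left(-674 \right)}}{c{\left(-347 \right)}} = \frac{\left(-5\right) \left(-674\right)}{\left(-347\right)^{2}} = \frac{3370}{120409}$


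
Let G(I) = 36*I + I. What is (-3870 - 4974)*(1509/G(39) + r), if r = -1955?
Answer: 8312051088/481 ≈ 1.7281e+7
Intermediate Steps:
G(I) = 37*I
(-3870 - 4974)*(1509/G(39) + r) = (-3870 - 4974)*(1509/((37*39)) - 1955) = -8844*(1509/1443 - 1955) = -8844*(1509*(1/1443) - 1955) = -8844*(503/481 - 1955) = -8844*(-939852/481) = 8312051088/481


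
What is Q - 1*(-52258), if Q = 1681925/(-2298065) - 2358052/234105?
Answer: 803096876738267/15371100195 ≈ 52247.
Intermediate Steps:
Q = -166077252043/15371100195 (Q = 1681925*(-1/2298065) - 2358052*1/234105 = -48055/65659 - 2358052/234105 = -166077252043/15371100195 ≈ -10.805)
Q - 1*(-52258) = -166077252043/15371100195 - 1*(-52258) = -166077252043/15371100195 + 52258 = 803096876738267/15371100195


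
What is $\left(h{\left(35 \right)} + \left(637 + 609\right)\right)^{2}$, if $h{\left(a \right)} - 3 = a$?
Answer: $1648656$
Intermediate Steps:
$h{\left(a \right)} = 3 + a$
$\left(h{\left(35 \right)} + \left(637 + 609\right)\right)^{2} = \left(\left(3 + 35\right) + \left(637 + 609\right)\right)^{2} = \left(38 + 1246\right)^{2} = 1284^{2} = 1648656$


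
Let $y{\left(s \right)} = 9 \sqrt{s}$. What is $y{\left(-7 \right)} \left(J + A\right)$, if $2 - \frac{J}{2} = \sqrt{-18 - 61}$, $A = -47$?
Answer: $18 \sqrt{553} - 387 i \sqrt{7} \approx 423.29 - 1023.9 i$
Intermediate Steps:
$J = 4 - 2 i \sqrt{79}$ ($J = 4 - 2 \sqrt{-18 - 61} = 4 - 2 \sqrt{-79} = 4 - 2 i \sqrt{79} \approx 4.0 - 17.776 i$)
$y{\left(-7 \right)} \left(J + A\right) = 9 \sqrt{-7} \left(\left(4 - 2 i \sqrt{79}\right) - 47\right) = 9 i \sqrt{7} \left(-43 - 2 i \sqrt{79}\right)$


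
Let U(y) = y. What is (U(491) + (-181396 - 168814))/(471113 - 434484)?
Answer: -349719/36629 ≈ -9.5476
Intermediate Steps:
(U(491) + (-181396 - 168814))/(471113 - 434484) = (491 + (-181396 - 168814))/(471113 - 434484) = (491 - 350210)/36629 = -349719*1/36629 = -349719/36629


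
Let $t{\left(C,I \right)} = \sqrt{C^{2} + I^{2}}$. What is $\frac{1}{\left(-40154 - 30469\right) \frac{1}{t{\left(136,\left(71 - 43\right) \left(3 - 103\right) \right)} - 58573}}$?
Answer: $\frac{58573}{70623} - \frac{8 \sqrt{122789}}{70623} \approx 0.78968$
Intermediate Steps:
$\frac{1}{\left(-40154 - 30469\right) \frac{1}{t{\left(136,\left(71 - 43\right) \left(3 - 103\right) \right)} - 58573}} = \frac{1}{\left(-40154 - 30469\right) \frac{1}{\sqrt{136^{2} + \left(\left(71 - 43\right) \left(3 - 103\right)\right)^{2}} - 58573}} = \frac{1}{\left(-70623\right) \frac{1}{\sqrt{18496 + \left(28 \left(-100\right)\right)^{2}} - 58573}} = - \frac{1}{70623 \frac{1}{\sqrt{18496 + \left(-2800\right)^{2}} - 58573}} = - \frac{1}{70623 \frac{1}{\sqrt{18496 + 7840000} - 58573}} = - \frac{1}{70623 \frac{1}{\sqrt{7858496} - 58573}} = - \frac{1}{70623 \frac{1}{8 \sqrt{122789} - 58573}} = - \frac{1}{70623 \frac{1}{-58573 + 8 \sqrt{122789}}} = - \frac{-58573 + 8 \sqrt{122789}}{70623} = \frac{58573}{70623} - \frac{8 \sqrt{122789}}{70623}$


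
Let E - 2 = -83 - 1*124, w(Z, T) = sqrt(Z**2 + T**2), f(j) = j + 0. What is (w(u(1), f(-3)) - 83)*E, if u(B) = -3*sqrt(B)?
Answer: 17015 - 615*sqrt(2) ≈ 16145.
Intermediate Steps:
f(j) = j
w(Z, T) = sqrt(T**2 + Z**2)
E = -205 (E = 2 + (-83 - 1*124) = 2 + (-83 - 124) = 2 - 207 = -205)
(w(u(1), f(-3)) - 83)*E = (sqrt((-3)**2 + (-3*sqrt(1))**2) - 83)*(-205) = (sqrt(9 + (-3*1)**2) - 83)*(-205) = (sqrt(9 + (-3)**2) - 83)*(-205) = (sqrt(9 + 9) - 83)*(-205) = (sqrt(18) - 83)*(-205) = (3*sqrt(2) - 83)*(-205) = (-83 + 3*sqrt(2))*(-205) = 17015 - 615*sqrt(2)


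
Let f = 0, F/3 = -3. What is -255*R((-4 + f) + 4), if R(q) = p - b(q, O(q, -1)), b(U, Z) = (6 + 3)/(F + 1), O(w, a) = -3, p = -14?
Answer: 26265/8 ≈ 3283.1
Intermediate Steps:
F = -9 (F = 3*(-3) = -9)
b(U, Z) = -9/8 (b(U, Z) = (6 + 3)/(-9 + 1) = 9/(-8) = 9*(-⅛) = -9/8)
R(q) = -103/8 (R(q) = -14 - 1*(-9/8) = -14 + 9/8 = -103/8)
-255*R((-4 + f) + 4) = -255*(-103/8) = 26265/8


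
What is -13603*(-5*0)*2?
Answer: 0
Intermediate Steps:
-13603*(-5*0)*2 = -0*2 = -13603*0 = 0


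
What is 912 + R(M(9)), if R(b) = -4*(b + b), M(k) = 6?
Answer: 864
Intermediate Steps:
R(b) = -8*b
912 + R(M(9)) = 912 - 8*6 = 912 - 48 = 864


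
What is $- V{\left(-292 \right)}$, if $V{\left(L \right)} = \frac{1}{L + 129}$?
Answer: $\frac{1}{163} \approx 0.006135$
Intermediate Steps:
$V{\left(L \right)} = \frac{1}{129 + L}$
$- V{\left(-292 \right)} = - \frac{1}{129 - 292} = - \frac{1}{-163} = \left(-1\right) \left(- \frac{1}{163}\right) = \frac{1}{163}$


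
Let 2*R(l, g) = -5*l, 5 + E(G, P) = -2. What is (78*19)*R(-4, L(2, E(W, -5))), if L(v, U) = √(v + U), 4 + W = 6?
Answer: 14820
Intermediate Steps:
W = 2 (W = -4 + 6 = 2)
E(G, P) = -7 (E(G, P) = -5 - 2 = -7)
L(v, U) = √(U + v)
R(l, g) = -5*l/2 (R(l, g) = (-5*l)/2 = -5*l/2)
(78*19)*R(-4, L(2, E(W, -5))) = (78*19)*(-5/2*(-4)) = 1482*10 = 14820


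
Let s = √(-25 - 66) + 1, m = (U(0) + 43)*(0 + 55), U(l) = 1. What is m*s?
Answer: 2420 + 2420*I*√91 ≈ 2420.0 + 23085.0*I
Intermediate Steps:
m = 2420 (m = (1 + 43)*(0 + 55) = 44*55 = 2420)
s = 1 + I*√91 (s = √(-91) + 1 = I*√91 + 1 = 1 + I*√91 ≈ 1.0 + 9.5394*I)
m*s = 2420*(1 + I*√91) = 2420 + 2420*I*√91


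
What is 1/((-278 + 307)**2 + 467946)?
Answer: 1/468787 ≈ 2.1332e-6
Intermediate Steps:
1/((-278 + 307)**2 + 467946) = 1/(29**2 + 467946) = 1/(841 + 467946) = 1/468787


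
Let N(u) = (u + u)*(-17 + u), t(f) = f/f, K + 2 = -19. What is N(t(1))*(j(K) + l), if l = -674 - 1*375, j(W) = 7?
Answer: 33344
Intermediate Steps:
K = -21 (K = -2 - 19 = -21)
t(f) = 1
l = -1049 (l = -674 - 375 = -1049)
N(u) = 2*u*(-17 + u) (N(u) = (2*u)*(-17 + u) = 2*u*(-17 + u))
N(t(1))*(j(K) + l) = (2*1*(-17 + 1))*(7 - 1049) = (2*1*(-16))*(-1042) = -32*(-1042) = 33344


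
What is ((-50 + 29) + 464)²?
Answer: 196249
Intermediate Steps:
((-50 + 29) + 464)² = (-21 + 464)² = 443² = 196249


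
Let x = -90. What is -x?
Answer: 90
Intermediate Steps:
-x = -1*(-90) = 90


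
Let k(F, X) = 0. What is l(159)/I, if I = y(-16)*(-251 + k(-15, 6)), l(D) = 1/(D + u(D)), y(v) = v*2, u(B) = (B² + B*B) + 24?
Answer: 1/407583840 ≈ 2.4535e-9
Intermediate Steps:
u(B) = 24 + 2*B² (u(B) = (B² + B²) + 24 = 2*B² + 24 = 24 + 2*B²)
y(v) = 2*v
l(D) = 1/(24 + D + 2*D²) (l(D) = 1/(D + (24 + 2*D²)) = 1/(24 + D + 2*D²))
I = 8032 (I = (2*(-16))*(-251 + 0) = -32*(-251) = 8032)
l(159)/I = 1/((24 + 159 + 2*159²)*8032) = (1/8032)/(24 + 159 + 2*25281) = (1/8032)/(24 + 159 + 50562) = (1/8032)/50745 = (1/50745)*(1/8032) = 1/407583840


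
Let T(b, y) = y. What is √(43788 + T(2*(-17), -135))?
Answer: √43653 ≈ 208.93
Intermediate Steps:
√(43788 + T(2*(-17), -135)) = √(43788 - 135) = √43653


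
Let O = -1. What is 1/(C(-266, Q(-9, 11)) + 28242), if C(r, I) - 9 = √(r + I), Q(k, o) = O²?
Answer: 28251/798119266 - I*√265/798119266 ≈ 3.5397e-5 - 2.0396e-8*I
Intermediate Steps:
Q(k, o) = 1 (Q(k, o) = (-1)² = 1)
C(r, I) = 9 + √(I + r) (C(r, I) = 9 + √(r + I) = 9 + √(I + r))
1/(C(-266, Q(-9, 11)) + 28242) = 1/((9 + √(1 - 266)) + 28242) = 1/((9 + √(-265)) + 28242) = 1/((9 + I*√265) + 28242) = 1/(28251 + I*√265)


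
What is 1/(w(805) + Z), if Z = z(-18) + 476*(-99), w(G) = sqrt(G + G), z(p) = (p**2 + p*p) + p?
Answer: -3321/154406459 - sqrt(1610)/2161690426 ≈ -2.1527e-5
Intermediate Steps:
z(p) = p + 2*p**2 (z(p) = (p**2 + p**2) + p = 2*p**2 + p = p + 2*p**2)
w(G) = sqrt(2)*sqrt(G) (w(G) = sqrt(2*G) = sqrt(2)*sqrt(G))
Z = -46494 (Z = -18*(1 + 2*(-18)) + 476*(-99) = -18*(1 - 36) - 47124 = -18*(-35) - 47124 = 630 - 47124 = -46494)
1/(w(805) + Z) = 1/(sqrt(2)*sqrt(805) - 46494) = 1/(sqrt(1610) - 46494) = 1/(-46494 + sqrt(1610))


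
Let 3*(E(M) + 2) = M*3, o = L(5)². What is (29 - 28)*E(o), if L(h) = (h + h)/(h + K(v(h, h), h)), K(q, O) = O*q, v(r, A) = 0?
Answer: 2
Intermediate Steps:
L(h) = 2 (L(h) = (h + h)/(h + h*0) = (2*h)/(h + 0) = (2*h)/h = 2)
o = 4 (o = 2² = 4)
E(M) = -2 + M (E(M) = -2 + (M*3)/3 = -2 + (3*M)/3 = -2 + M)
(29 - 28)*E(o) = (29 - 28)*(-2 + 4) = 1*2 = 2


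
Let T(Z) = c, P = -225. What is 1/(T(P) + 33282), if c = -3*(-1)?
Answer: 1/33285 ≈ 3.0044e-5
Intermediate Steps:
c = 3
T(Z) = 3
1/(T(P) + 33282) = 1/(3 + 33282) = 1/33285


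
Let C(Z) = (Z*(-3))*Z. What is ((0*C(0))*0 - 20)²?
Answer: 400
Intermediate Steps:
C(Z) = -3*Z² (C(Z) = (-3*Z)*Z = -3*Z²)
((0*C(0))*0 - 20)² = ((0*(-3*0²))*0 - 20)² = ((0*(-3*0))*0 - 20)² = ((0*0)*0 - 20)² = (0*0 - 20)² = (0 - 20)² = (-20)² = 400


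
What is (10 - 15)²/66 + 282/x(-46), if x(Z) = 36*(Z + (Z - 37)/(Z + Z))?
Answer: 56161/273834 ≈ 0.20509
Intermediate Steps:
x(Z) = 36*Z + 18*(-37 + Z)/Z (x(Z) = 36*(Z + (-37 + Z)/((2*Z))) = 36*(Z + (-37 + Z)*(1/(2*Z))) = 36*(Z + (-37 + Z)/(2*Z)) = 36*Z + 18*(-37 + Z)/Z)
(10 - 15)²/66 + 282/x(-46) = (10 - 15)²/66 + 282/(18 - 666/(-46) + 36*(-46)) = (-5)²*(1/66) + 282/(18 - 666*(-1/46) - 1656) = 25*(1/66) + 282/(18 + 333/23 - 1656) = 25/66 + 282/(-37341/23) = 25/66 + 282*(-23/37341) = 25/66 - 2162/12447 = 56161/273834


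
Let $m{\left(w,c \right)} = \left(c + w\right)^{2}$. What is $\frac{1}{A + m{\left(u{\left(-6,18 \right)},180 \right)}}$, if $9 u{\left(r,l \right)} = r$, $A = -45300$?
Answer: $- \frac{9}{118256} \approx -7.6106 \cdot 10^{-5}$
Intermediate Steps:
$u{\left(r,l \right)} = \frac{r}{9}$
$\frac{1}{A + m{\left(u{\left(-6,18 \right)},180 \right)}} = \frac{1}{-45300 + \left(180 + \frac{1}{9} \left(-6\right)\right)^{2}} = \frac{1}{-45300 + \left(180 - \frac{2}{3}\right)^{2}} = \frac{1}{-45300 + \left(\frac{538}{3}\right)^{2}} = \frac{1}{-45300 + \frac{289444}{9}} = \frac{1}{- \frac{118256}{9}} = - \frac{9}{118256}$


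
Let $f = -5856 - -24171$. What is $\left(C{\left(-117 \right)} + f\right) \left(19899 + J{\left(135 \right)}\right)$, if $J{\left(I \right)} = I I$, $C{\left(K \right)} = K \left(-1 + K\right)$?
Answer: $1224581004$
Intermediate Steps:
$J{\left(I \right)} = I^{2}$
$f = 18315$ ($f = -5856 + 24171 = 18315$)
$\left(C{\left(-117 \right)} + f\right) \left(19899 + J{\left(135 \right)}\right) = \left(- 117 \left(-1 - 117\right) + 18315\right) \left(19899 + 135^{2}\right) = \left(\left(-117\right) \left(-118\right) + 18315\right) \left(19899 + 18225\right) = \left(13806 + 18315\right) 38124 = 32121 \cdot 38124 = 1224581004$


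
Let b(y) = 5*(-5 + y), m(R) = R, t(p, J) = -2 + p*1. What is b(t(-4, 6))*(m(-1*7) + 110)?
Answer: -5665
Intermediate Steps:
t(p, J) = -2 + p
b(y) = -25 + 5*y
b(t(-4, 6))*(m(-1*7) + 110) = (-25 + 5*(-2 - 4))*(-1*7 + 110) = (-25 + 5*(-6))*(-7 + 110) = (-25 - 30)*103 = -55*103 = -5665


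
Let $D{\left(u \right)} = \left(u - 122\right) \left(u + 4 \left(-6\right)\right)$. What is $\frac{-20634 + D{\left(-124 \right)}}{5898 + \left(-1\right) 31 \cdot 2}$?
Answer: $\frac{7887}{2918} \approx 2.7029$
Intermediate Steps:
$D{\left(u \right)} = \left(-122 + u\right) \left(-24 + u\right)$ ($D{\left(u \right)} = \left(-122 + u\right) \left(u - 24\right) = \left(-122 + u\right) \left(-24 + u\right)$)
$\frac{-20634 + D{\left(-124 \right)}}{5898 + \left(-1\right) 31 \cdot 2} = \frac{-20634 + \left(2928 + \left(-124\right)^{2} - -18104\right)}{5898 + \left(-1\right) 31 \cdot 2} = \frac{-20634 + \left(2928 + 15376 + 18104\right)}{5898 - 62} = \frac{-20634 + 36408}{5898 - 62} = \frac{15774}{5836} = 15774 \cdot \frac{1}{5836} = \frac{7887}{2918}$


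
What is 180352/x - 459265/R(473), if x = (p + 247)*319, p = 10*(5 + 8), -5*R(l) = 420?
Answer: 55247736263/10102092 ≈ 5468.9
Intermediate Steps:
R(l) = -84 (R(l) = -1/5*420 = -84)
p = 130 (p = 10*13 = 130)
x = 120263 (x = (130 + 247)*319 = 377*319 = 120263)
180352/x - 459265/R(473) = 180352/120263 - 459265/(-84) = 180352*(1/120263) - 459265*(-1/84) = 180352/120263 + 459265/84 = 55247736263/10102092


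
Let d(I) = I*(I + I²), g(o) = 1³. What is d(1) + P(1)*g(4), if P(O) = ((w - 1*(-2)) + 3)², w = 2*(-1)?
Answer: 11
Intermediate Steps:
g(o) = 1
w = -2
P(O) = 9 (P(O) = ((-2 - 1*(-2)) + 3)² = ((-2 + 2) + 3)² = (0 + 3)² = 3² = 9)
d(1) + P(1)*g(4) = 1²*(1 + 1) + 9*1 = 1*2 + 9 = 2 + 9 = 11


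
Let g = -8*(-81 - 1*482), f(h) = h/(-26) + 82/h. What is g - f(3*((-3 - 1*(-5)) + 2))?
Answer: 350815/78 ≈ 4497.6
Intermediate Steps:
f(h) = 82/h - h/26 (f(h) = h*(-1/26) + 82/h = -h/26 + 82/h = 82/h - h/26)
g = 4504 (g = -8*(-81 - 482) = -8*(-563) = 4504)
g - f(3*((-3 - 1*(-5)) + 2)) = 4504 - (82/((3*((-3 - 1*(-5)) + 2))) - 3*((-3 - 1*(-5)) + 2)/26) = 4504 - (82/((3*((-3 + 5) + 2))) - 3*((-3 + 5) + 2)/26) = 4504 - (82/((3*(2 + 2))) - 3*(2 + 2)/26) = 4504 - (82/((3*4)) - 3*4/26) = 4504 - (82/12 - 1/26*12) = 4504 - (82*(1/12) - 6/13) = 4504 - (41/6 - 6/13) = 4504 - 1*497/78 = 4504 - 497/78 = 350815/78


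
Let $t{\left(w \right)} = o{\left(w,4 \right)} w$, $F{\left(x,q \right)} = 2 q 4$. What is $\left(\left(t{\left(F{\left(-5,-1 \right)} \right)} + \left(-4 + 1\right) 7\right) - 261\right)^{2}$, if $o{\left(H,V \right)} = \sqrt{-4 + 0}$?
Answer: $79268 + 9024 i \approx 79268.0 + 9024.0 i$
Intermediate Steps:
$o{\left(H,V \right)} = 2 i$ ($o{\left(H,V \right)} = \sqrt{-4} = 2 i$)
$F{\left(x,q \right)} = 8 q$
$t{\left(w \right)} = 2 i w$
$\left(\left(t{\left(F{\left(-5,-1 \right)} \right)} + \left(-4 + 1\right) 7\right) - 261\right)^{2} = \left(\left(2 i 8 \left(-1\right) + \left(-4 + 1\right) 7\right) - 261\right)^{2} = \left(\left(2 i \left(-8\right) - 21\right) - 261\right)^{2} = \left(\left(- 16 i - 21\right) - 261\right)^{2} = \left(\left(-21 - 16 i\right) - 261\right)^{2} = \left(-282 - 16 i\right)^{2}$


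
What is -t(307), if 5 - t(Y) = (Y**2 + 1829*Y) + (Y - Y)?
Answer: 655747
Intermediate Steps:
t(Y) = 5 - Y**2 - 1829*Y (t(Y) = 5 - ((Y**2 + 1829*Y) + (Y - Y)) = 5 - ((Y**2 + 1829*Y) + 0) = 5 - (Y**2 + 1829*Y) = 5 + (-Y**2 - 1829*Y) = 5 - Y**2 - 1829*Y)
-t(307) = -(5 - 1*307**2 - 1829*307) = -(5 - 1*94249 - 561503) = -(5 - 94249 - 561503) = -1*(-655747) = 655747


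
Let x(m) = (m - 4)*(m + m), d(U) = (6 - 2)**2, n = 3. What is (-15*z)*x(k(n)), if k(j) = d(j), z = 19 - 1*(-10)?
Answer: -167040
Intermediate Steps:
z = 29 (z = 19 + 10 = 29)
d(U) = 16 (d(U) = 4**2 = 16)
k(j) = 16
x(m) = 2*m*(-4 + m) (x(m) = (-4 + m)*(2*m) = 2*m*(-4 + m))
(-15*z)*x(k(n)) = (-15*29)*(2*16*(-4 + 16)) = -870*16*12 = -435*384 = -167040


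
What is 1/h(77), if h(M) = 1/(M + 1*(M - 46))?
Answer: 108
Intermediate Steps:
h(M) = 1/(-46 + 2*M) (h(M) = 1/(M + 1*(-46 + M)) = 1/(M + (-46 + M)) = 1/(-46 + 2*M))
1/h(77) = 1/(1/(2*(-23 + 77))) = 1/((½)/54) = 1/((½)*(1/54)) = 1/(1/108) = 108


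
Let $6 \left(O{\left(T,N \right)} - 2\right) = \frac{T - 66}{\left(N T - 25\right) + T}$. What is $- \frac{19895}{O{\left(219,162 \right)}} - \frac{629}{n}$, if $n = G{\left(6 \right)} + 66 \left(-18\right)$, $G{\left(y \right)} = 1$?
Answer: $- \frac{1684724817729}{169431193} \approx -9943.4$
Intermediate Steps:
$O{\left(T,N \right)} = 2 + \frac{-66 + T}{6 \left(-25 + T + N T\right)}$ ($O{\left(T,N \right)} = 2 + \frac{\left(T - 66\right) \frac{1}{\left(N T - 25\right) + T}}{6} = 2 + \frac{\left(-66 + T\right) \frac{1}{\left(-25 + N T\right) + T}}{6} = 2 + \frac{\left(-66 + T\right) \frac{1}{-25 + T + N T}}{6} = 2 + \frac{\frac{1}{-25 + T + N T} \left(-66 + T\right)}{6} = 2 + \frac{-66 + T}{6 \left(-25 + T + N T\right)}$)
$n = -1187$ ($n = 1 + 66 \left(-18\right) = 1 - 1188 = -1187$)
$- \frac{19895}{O{\left(219,162 \right)}} - \frac{629}{n} = - \frac{19895}{\frac{1}{-25 + 219 + 162 \cdot 219} \left(-61 + \frac{13}{6} \cdot 219 + 2 \cdot 162 \cdot 219\right)} - \frac{629}{-1187} = - \frac{19895}{\frac{1}{-25 + 219 + 35478} \left(-61 + \frac{949}{2} + 70956\right)} - - \frac{629}{1187} = - \frac{19895}{\frac{1}{35672} \cdot \frac{142739}{2}} + \frac{629}{1187} = - \frac{19895}{\frac{142739}{71344}} + \frac{629}{1187} = \left(-19895\right) \frac{71344}{142739} + \frac{629}{1187} = - \frac{1419388880}{142739} + \frac{629}{1187} = - \frac{1684724817729}{169431193}$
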